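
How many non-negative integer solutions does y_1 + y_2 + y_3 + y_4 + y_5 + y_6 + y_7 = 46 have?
C(46+7-1, 7-1) = C(52, 6) = 20358520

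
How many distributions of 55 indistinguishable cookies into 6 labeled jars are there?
C(55+6-1, 6-1) = C(60, 5) = 5461512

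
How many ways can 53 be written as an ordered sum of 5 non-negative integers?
C(53+5-1, 5-1) = C(57, 4) = 395010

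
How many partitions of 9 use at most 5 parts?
By conjugation, equals partitions of 9 into parts ≤ 5. Let r_j(i) = number of partitions of i into parts ≤ j, for i = 0..9. r_1(i) = 1 for all i; r_j(i) = r_{j-1}(i) + r_j(i-j). Rows j = 2..5: ≤2: 1 1 2 2 3 3 4 4 5 5; ≤3: 1 1 2 3 4 5 7 8 10 12; ≤4: 1 1 2 3 5 6 9 11 15 18; ≤5: 1 1 2 3 5 7 10 13 18 23. r_5(9) = 23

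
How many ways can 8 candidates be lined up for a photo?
8! = 40320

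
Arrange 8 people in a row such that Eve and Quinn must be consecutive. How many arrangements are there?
Treat the 2 as one block: (8-2+1)! × 2! = 5040 × 2 = 10080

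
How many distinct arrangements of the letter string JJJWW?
5! / (2! × 3!) = 10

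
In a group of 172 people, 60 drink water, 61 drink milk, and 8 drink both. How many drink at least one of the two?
|A∪B| = |A| + |B| - |A∩B| = 60 + 61 - 8 = 113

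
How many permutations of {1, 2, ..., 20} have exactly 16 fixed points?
Choose the 16 fixed points C(20,16) = 4845, derange the rest: !4 = Σ_{j=0}^{4} (-1)^j·4!/j! = 24 - 24 + 12 - 4 + 1 = 9. Product = 4845 × 9 = 43605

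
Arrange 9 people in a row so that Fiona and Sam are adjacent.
Treat as block: (9-1)! × 2! = 40320 × 2 = 80640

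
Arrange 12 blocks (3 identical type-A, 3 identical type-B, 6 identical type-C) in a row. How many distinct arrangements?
12! / (3! × 3! × 6!) = 18480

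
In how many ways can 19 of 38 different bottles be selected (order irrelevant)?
C(38,19) = 38!/(19!×19!) = 35345263800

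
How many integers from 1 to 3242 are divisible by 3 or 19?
⌊3242/3⌋ + ⌊3242/19⌋ - ⌊3242/57⌋ = 1080 + 170 - 56 = 1194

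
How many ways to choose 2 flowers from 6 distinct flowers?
C(6,2) = 6!/(2!×4!) = 15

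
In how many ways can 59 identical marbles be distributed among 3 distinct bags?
C(59+3-1, 3-1) = C(61, 2) = 1830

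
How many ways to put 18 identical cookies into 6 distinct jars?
C(18+6-1, 6-1) = C(23, 5) = 33649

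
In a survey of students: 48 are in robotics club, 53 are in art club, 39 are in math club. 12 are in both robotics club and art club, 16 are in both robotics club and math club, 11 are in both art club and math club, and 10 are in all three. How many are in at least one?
|A∪B∪C| = 48+53+39-12-16-11+10 = 111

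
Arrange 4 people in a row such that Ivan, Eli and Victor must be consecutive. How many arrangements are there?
Treat the 3 as one block: (4-3+1)! × 3! = 2 × 6 = 12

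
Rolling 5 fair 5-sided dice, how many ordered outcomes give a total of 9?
Coefficient of x^9 in (x + x² + ... + x^5)^5. By inclusion-exclusion on dice exceeding 5: Σ_j (-1)^j C(5,j)·C(9-1-5j, 4) = C(5,0)·C(8,4) = 1·70 = 70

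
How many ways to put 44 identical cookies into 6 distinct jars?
C(44+6-1, 6-1) = C(49, 5) = 1906884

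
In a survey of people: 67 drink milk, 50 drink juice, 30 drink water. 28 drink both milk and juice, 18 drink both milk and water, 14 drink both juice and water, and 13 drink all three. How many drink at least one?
|A∪B∪C| = 67+50+30-28-18-14+13 = 100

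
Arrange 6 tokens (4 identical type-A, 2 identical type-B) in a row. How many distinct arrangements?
6! / (4! × 2!) = 15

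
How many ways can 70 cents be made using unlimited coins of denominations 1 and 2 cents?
Coefficient of x^70 in 1/(1-x^1) · 1/(1-x^2). Use j coins of 2 for j = 0..⌊70/2⌋ = 35, the rest in 1s: 35 + 1 = 36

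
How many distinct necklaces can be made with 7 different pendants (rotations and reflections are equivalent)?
(7-1)!/2 = 720/2 = 360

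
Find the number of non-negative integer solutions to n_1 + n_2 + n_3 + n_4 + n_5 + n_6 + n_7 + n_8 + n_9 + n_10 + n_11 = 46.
C(46+11-1, 11-1) = C(56, 10) = 35607051480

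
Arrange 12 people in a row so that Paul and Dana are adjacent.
Treat as block: (12-1)! × 2! = 39916800 × 2 = 79833600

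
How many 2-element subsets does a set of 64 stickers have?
C(64,2) = 64!/(2!×62!) = 2016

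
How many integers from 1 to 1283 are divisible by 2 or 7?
⌊1283/2⌋ + ⌊1283/7⌋ - ⌊1283/14⌋ = 641 + 183 - 91 = 733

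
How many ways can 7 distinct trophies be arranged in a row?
7! = 5040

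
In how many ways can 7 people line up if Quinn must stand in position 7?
Fix one position: (7-1)! = 720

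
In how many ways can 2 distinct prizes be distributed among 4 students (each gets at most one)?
P(4,2) = 4!/(4-2)! = 12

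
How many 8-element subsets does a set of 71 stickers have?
C(71,8) = 71!/(8!×63!) = 10639125640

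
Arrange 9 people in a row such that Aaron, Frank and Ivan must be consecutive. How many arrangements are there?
Treat the 3 as one block: (9-3+1)! × 3! = 5040 × 6 = 30240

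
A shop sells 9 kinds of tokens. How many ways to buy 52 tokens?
C(52+9-1, 9-1) = C(60, 8) = 2558620845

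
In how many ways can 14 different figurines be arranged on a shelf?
14! = 87178291200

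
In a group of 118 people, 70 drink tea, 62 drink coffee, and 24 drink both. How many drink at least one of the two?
|A∪B| = |A| + |B| - |A∩B| = 70 + 62 - 24 = 108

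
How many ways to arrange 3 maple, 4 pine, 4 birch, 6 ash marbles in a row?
17! / (3! × 4! × 4! × 6!) = 142942800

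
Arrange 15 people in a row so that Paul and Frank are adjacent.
Treat as block: (15-1)! × 2! = 87178291200 × 2 = 174356582400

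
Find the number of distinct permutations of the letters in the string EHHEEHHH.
8! / (3! × 5!) = 56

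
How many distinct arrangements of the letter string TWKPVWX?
7! / (1! × 1! × 2! × 1! × 1! × 1!) = 2520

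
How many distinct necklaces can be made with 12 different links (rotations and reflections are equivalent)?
(12-1)!/2 = 39916800/2 = 19958400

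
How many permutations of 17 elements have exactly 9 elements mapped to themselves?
Choose the 9 fixed points C(17,9) = 24310, derange the rest: !8 = Σ_{j=0}^{8} (-1)^j·8!/j! = 40320 - 40320 + 20160 - 6720 + 1680 - 336 + 56 - 8 + 1 = 14833. Product = 24310 × 14833 = 360590230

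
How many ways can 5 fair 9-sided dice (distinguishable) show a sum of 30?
Coefficient of x^30 in (x + x² + ... + x^9)^5. By inclusion-exclusion on dice exceeding 9: Σ_j (-1)^j C(5,j)·C(30-1-9j, 4) = C(5,0)·C(29,4) - C(5,1)·C(20,4) + C(5,2)·C(11,4) = 1·23751 - 5·4845 + 10·330 = 2826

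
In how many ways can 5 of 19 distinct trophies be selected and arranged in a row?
P(19,5) = 19!/(19-5)! = 1395360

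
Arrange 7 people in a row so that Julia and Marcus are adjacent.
Treat as block: (7-1)! × 2! = 720 × 2 = 1440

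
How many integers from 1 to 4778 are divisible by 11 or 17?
⌊4778/11⌋ + ⌊4778/17⌋ - ⌊4778/187⌋ = 434 + 281 - 25 = 690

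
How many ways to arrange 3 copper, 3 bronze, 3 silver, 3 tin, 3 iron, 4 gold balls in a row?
19! / (3! × 3! × 3! × 3! × 3! × 4!) = 651819168000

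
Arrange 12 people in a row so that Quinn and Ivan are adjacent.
Treat as block: (12-1)! × 2! = 39916800 × 2 = 79833600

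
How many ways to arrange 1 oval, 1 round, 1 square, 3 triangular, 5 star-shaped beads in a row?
11! / (1! × 1! × 1! × 3! × 5!) = 55440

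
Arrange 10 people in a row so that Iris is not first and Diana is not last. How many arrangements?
By inclusion-exclusion: 10! - 2×(10-1)! + (10-2)! = 3628800 - 725760 + 40320 = 2943360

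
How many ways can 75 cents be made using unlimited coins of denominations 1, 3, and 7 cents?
Coefficient of x^75 in 1/(1-x^1) · 1/(1-x^3) · 1/(1-x^7). Case on j = number of 7-cent coins (j = 0..10); remainder r = 75 - 7j is made from {1,3} in ⌊r/3⌋+1 ways. r = 75, 68, 61, 54, 47, 40, 33, 26, 19, 12, 5 → 26 + 23 + 21 + 19 + 16 + 14 + 12 + 9 + 7 + 5 + 2 = 154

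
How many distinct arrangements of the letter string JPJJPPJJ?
8! / (5! × 3!) = 56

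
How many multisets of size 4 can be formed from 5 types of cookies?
C(4+5-1, 5-1) = C(8, 4) = 70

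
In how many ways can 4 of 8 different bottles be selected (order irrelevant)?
C(8,4) = 8!/(4!×4!) = 70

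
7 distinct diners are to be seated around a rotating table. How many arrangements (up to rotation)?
Circular: fix one position, arrange the rest. (7-1)! = 720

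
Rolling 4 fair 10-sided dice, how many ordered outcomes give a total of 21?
Coefficient of x^21 in (x + x² + ... + x^10)^4. By inclusion-exclusion on dice exceeding 10: Σ_j (-1)^j C(4,j)·C(21-1-10j, 3) = C(4,0)·C(20,3) - C(4,1)·C(10,3) = 1·1140 - 4·120 = 660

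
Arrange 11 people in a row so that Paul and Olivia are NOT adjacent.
Total - adjacent = 11! - (11-1)!×2 = 39916800 - 7257600 = 32659200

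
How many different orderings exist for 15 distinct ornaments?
15! = 1307674368000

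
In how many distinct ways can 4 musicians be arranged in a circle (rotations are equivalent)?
Circular: fix one position, arrange the rest. (4-1)! = 6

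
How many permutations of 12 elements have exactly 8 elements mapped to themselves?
Choose the 8 fixed points C(12,8) = 495, derange the rest: !4 = Σ_{j=0}^{4} (-1)^j·4!/j! = 24 - 24 + 12 - 4 + 1 = 9. Product = 495 × 9 = 4455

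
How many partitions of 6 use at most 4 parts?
By conjugation, equals partitions of 6 into parts ≤ 4. Let r_j(i) = number of partitions of i into parts ≤ j, for i = 0..6. r_1(i) = 1 for all i; r_j(i) = r_{j-1}(i) + r_j(i-j). Rows j = 2..4: ≤2: 1 1 2 2 3 3 4; ≤3: 1 1 2 3 4 5 7; ≤4: 1 1 2 3 5 6 9. r_4(6) = 9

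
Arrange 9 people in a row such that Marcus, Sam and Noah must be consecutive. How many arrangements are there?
Treat the 3 as one block: (9-3+1)! × 3! = 5040 × 6 = 30240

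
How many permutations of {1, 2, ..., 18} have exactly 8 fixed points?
Choose the 8 fixed points C(18,8) = 43758, derange the rest: !10 = Σ_{j=0}^{10} (-1)^j·10!/j! = 3628800 - 3628800 + 1814400 - 604800 + 151200 - 30240 + 5040 - 720 + 90 - 10 + 1 = 1334961. Product = 43758 × 1334961 = 58415223438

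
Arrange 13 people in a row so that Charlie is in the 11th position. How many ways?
Fix one position: (13-1)! = 479001600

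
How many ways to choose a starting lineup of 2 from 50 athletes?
C(50,2) = 50!/(2!×48!) = 1225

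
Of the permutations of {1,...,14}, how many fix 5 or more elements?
Exactly j fixed points: C(14,j)·!(14-j); sum over j ≥ 5 (derangement numbers via !m = (m-1)·(!(m-1) + !(m-2)): !0..!9 = 1, 0, 1, 2, 9, 44, 265, 1854, 14833, 133496). Σ_{j=5}^{14} C(14,j)·!(14-j) = C(14,5)·!9 + C(14,6)·!8 + C(14,7)·!7 + C(14,8)·!6 + C(14,9)·!5 + C(14,10)·!4 + C(14,11)·!3 + C(14,12)·!2 + C(14,13)·!1 + C(14,14)·!0 = 2002·133496 + 3003·14833 + 3432·1854 + 3003·265 + 2002·44 + 1001·9 + 364·2 + 91·1 + 14·0 + 1·1 = 319059131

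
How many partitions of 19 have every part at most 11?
Let r_j(i) = number of partitions of i into parts ≤ j, for i = 0..19. r_1(i) = 1 for all i; r_j(i) = r_{j-1}(i) + r_j(i-j). Rows j = 2..11: ≤2: 1 1 2 2 3 3 4 4 5 5 6 6 7 7 8 8 9 9 10 10; ≤3: 1 1 2 3 4 5 7 8 10 12 14 16 19 21 24 27 30 33 37 40; ≤4: 1 1 2 3 5 6 9 11 15 18 23 27 34 39 47 54 64 72 84 94; ≤5: 1 1 2 3 5 7 10 13 18 23 30 37 47 57 70 84 101 119 141 164; ≤6: 1 1 2 3 5 7 11 14 20 26 35 44 58 71 90 110 136 163 199 235; ≤7: 1 1 2 3 5 7 11 15 21 28 38 49 65 82 105 131 164 201 248 300; ≤8: 1 1 2 3 5 7 11 15 22 29 40 52 70 89 116 146 186 230 288 352; ≤9: 1 1 2 3 5 7 11 15 22 30 41 54 73 94 123 157 201 252 318 393; ≤10: 1 1 2 3 5 7 11 15 22 30 42 55 75 97 128 164 212 267 340 423; ≤11: 1 1 2 3 5 7 11 15 22 30 42 56 76 99 131 169 219 278 355 445. r_11(19) = 445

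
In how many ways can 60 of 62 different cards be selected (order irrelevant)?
C(62,60) = 62!/(60!×2!) = 1891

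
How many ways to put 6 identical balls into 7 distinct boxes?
C(6+7-1, 7-1) = C(12, 6) = 924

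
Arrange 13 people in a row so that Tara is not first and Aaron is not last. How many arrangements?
By inclusion-exclusion: 13! - 2×(13-1)! + (13-2)! = 6227020800 - 958003200 + 39916800 = 5308934400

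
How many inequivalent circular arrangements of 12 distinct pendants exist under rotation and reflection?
(12-1)!/2 = 39916800/2 = 19958400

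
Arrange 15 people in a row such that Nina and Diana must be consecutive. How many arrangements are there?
Treat the 2 as one block: (15-2+1)! × 2! = 87178291200 × 2 = 174356582400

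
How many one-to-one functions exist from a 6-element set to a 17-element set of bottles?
P(17,6) = 17!/(17-6)! = 8910720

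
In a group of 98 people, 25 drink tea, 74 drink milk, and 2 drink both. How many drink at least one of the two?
|A∪B| = |A| + |B| - |A∩B| = 25 + 74 - 2 = 97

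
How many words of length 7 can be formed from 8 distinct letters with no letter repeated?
P(8,7) = 8!/(8-7)! = 40320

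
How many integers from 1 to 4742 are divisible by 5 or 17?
⌊4742/5⌋ + ⌊4742/17⌋ - ⌊4742/85⌋ = 948 + 278 - 55 = 1171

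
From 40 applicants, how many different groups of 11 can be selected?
C(40,11) = 40!/(11!×29!) = 2311801440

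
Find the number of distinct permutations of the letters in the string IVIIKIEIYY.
10! / (2! × 1! × 1! × 5! × 1!) = 15120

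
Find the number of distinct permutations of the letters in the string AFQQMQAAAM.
10! / (4! × 1! × 3! × 2!) = 12600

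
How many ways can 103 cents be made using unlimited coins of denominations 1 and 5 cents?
Coefficient of x^103 in 1/(1-x^1) · 1/(1-x^5). Use j coins of 5 for j = 0..⌊103/5⌋ = 20, the rest in 1s: 20 + 1 = 21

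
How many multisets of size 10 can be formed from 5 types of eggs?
C(10+5-1, 5-1) = C(14, 4) = 1001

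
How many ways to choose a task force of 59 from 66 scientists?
C(66,59) = 66!/(59!×7!) = 778789440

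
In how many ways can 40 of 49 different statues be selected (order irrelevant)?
C(49,40) = 49!/(40!×9!) = 2054455634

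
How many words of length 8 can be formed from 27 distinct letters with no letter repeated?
P(27,8) = 27!/(27-8)! = 89513424000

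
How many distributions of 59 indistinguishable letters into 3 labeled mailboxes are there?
C(59+3-1, 3-1) = C(61, 2) = 1830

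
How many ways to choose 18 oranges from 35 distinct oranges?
C(35,18) = 35!/(18!×17!) = 4537567650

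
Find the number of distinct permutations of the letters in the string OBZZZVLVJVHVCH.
14! / (3! × 1! × 1! × 1! × 1! × 1! × 4! × 2!) = 302702400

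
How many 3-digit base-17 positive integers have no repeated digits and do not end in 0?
Last digit: 16 nonzero choices. First digit: 15 (nonzero, ≠last). Middle 1: P(15,1) = 15. Total = 3600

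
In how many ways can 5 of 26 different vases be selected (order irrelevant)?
C(26,5) = 26!/(5!×21!) = 65780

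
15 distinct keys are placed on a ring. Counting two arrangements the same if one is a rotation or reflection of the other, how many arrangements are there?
(15-1)!/2 = 87178291200/2 = 43589145600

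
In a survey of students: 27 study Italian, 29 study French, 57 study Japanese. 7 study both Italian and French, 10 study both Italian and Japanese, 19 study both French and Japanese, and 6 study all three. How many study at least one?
|A∪B∪C| = 27+29+57-7-10-19+6 = 83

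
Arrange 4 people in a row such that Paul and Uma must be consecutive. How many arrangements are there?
Treat the 2 as one block: (4-2+1)! × 2! = 6 × 2 = 12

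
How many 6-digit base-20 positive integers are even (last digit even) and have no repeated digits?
Last∈{0,2,4,6,8,10,12,14,16,18}. Last=0: 1395360. Last nonzero: 9×18×P(18,4) = 11897280. Total = 13292640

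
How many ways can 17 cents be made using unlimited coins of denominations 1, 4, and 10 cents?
Coefficient of x^17 in 1/(1-x^1) · 1/(1-x^4) · 1/(1-x^10). Case on j = number of 10-cent coins (j = 0..1); remainder r = 17 - 10j is made from {1,4} in ⌊r/4⌋+1 ways. r = 17, 7 → 5 + 2 = 7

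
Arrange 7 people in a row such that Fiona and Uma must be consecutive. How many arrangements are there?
Treat the 2 as one block: (7-2+1)! × 2! = 720 × 2 = 1440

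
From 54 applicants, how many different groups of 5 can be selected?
C(54,5) = 54!/(5!×49!) = 3162510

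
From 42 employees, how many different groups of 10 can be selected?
C(42,10) = 42!/(10!×32!) = 1471442973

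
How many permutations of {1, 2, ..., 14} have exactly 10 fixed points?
Choose the 10 fixed points C(14,10) = 1001, derange the rest: !4 = Σ_{j=0}^{4} (-1)^j·4!/j! = 24 - 24 + 12 - 4 + 1 = 9. Product = 1001 × 9 = 9009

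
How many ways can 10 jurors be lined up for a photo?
10! = 3628800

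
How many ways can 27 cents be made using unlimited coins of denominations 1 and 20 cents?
Coefficient of x^27 in 1/(1-x^1) · 1/(1-x^20). Use j coins of 20 for j = 0..⌊27/20⌋ = 1, the rest in 1s: 1 + 1 = 2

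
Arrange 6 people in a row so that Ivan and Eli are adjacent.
Treat as block: (6-1)! × 2! = 120 × 2 = 240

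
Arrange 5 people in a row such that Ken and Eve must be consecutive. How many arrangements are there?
Treat the 2 as one block: (5-2+1)! × 2! = 24 × 2 = 48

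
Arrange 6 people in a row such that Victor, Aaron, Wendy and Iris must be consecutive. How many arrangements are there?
Treat the 4 as one block: (6-4+1)! × 4! = 6 × 24 = 144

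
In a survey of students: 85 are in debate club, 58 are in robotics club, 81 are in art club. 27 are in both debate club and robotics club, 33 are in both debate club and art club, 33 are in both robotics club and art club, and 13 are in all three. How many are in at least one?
|A∪B∪C| = 85+58+81-27-33-33+13 = 144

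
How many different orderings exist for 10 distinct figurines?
10! = 3628800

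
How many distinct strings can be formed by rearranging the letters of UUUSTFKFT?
9! / (1! × 1! × 2! × 3! × 2!) = 15120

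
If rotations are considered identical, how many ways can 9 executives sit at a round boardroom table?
Circular: fix one position, arrange the rest. (9-1)! = 40320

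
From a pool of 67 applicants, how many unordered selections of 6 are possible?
C(67,6) = 67!/(6!×61!) = 99795696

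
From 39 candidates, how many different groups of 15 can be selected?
C(39,15) = 39!/(15!×24!) = 25140840660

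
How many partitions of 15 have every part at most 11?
Let r_j(i) = number of partitions of i into parts ≤ j, for i = 0..15. r_1(i) = 1 for all i; r_j(i) = r_{j-1}(i) + r_j(i-j). Rows j = 2..11: ≤2: 1 1 2 2 3 3 4 4 5 5 6 6 7 7 8 8; ≤3: 1 1 2 3 4 5 7 8 10 12 14 16 19 21 24 27; ≤4: 1 1 2 3 5 6 9 11 15 18 23 27 34 39 47 54; ≤5: 1 1 2 3 5 7 10 13 18 23 30 37 47 57 70 84; ≤6: 1 1 2 3 5 7 11 14 20 26 35 44 58 71 90 110; ≤7: 1 1 2 3 5 7 11 15 21 28 38 49 65 82 105 131; ≤8: 1 1 2 3 5 7 11 15 22 29 40 52 70 89 116 146; ≤9: 1 1 2 3 5 7 11 15 22 30 41 54 73 94 123 157; ≤10: 1 1 2 3 5 7 11 15 22 30 42 55 75 97 128 164; ≤11: 1 1 2 3 5 7 11 15 22 30 42 56 76 99 131 169. r_11(15) = 169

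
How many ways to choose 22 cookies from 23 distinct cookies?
C(23,22) = 23!/(22!×1!) = 23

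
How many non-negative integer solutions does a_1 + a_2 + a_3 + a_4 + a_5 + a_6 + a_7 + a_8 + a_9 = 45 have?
C(45+9-1, 9-1) = C(53, 8) = 886322710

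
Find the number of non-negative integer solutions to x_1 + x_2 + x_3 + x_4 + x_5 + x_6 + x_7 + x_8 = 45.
C(45+8-1, 8-1) = C(52, 7) = 133784560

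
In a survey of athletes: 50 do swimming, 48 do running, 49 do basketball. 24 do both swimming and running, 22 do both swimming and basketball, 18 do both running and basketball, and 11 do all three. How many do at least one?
|A∪B∪C| = 50+48+49-24-22-18+11 = 94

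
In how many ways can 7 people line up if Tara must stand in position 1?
Fix one position: (7-1)! = 720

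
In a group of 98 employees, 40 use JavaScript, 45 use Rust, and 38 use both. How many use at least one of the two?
|A∪B| = |A| + |B| - |A∩B| = 40 + 45 - 38 = 47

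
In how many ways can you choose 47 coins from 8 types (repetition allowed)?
C(47+8-1, 8-1) = C(54, 7) = 177100560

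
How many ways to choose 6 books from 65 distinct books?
C(65,6) = 65!/(6!×59!) = 82598880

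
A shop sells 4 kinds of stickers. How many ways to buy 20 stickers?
C(20+4-1, 4-1) = C(23, 3) = 1771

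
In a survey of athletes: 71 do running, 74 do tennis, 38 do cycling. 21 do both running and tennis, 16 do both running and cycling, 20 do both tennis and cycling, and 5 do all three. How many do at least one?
|A∪B∪C| = 71+74+38-21-16-20+5 = 131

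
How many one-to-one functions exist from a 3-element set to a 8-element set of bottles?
P(8,3) = 8!/(8-3)! = 336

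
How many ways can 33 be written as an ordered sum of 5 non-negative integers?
C(33+5-1, 5-1) = C(37, 4) = 66045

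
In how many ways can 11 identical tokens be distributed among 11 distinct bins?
C(11+11-1, 11-1) = C(21, 10) = 352716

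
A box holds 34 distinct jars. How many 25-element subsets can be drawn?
C(34,25) = 34!/(25!×9!) = 52451256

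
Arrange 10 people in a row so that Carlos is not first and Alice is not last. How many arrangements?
By inclusion-exclusion: 10! - 2×(10-1)! + (10-2)! = 3628800 - 725760 + 40320 = 2943360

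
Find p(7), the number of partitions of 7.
Pentagonal recurrence p(n) = p(n-1) + p(n-2) - p(n-5) - p(n-7) + p(n-12) + p(n-15) - ... gives p(0..6) = 1, 1, 2, 3, 5, 7, 11. p(7) = p(6) + p(5) - p(2) - p(0) = 11 + 7 - 2 - 1 = 15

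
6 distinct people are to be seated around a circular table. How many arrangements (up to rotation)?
Circular: fix one position, arrange the rest. (6-1)! = 120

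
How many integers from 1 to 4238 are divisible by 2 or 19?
⌊4238/2⌋ + ⌊4238/19⌋ - ⌊4238/38⌋ = 2119 + 223 - 111 = 2231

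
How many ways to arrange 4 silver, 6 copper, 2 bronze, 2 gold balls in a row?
14! / (4! × 6! × 2! × 2!) = 1261260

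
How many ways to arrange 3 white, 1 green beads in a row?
4! / (3! × 1!) = 4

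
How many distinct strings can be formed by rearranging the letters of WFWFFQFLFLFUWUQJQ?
17! / (2! × 3! × 1! × 2! × 6! × 3!) = 3430627200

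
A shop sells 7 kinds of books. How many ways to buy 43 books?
C(43+7-1, 7-1) = C(49, 6) = 13983816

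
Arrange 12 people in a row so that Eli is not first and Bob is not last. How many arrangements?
By inclusion-exclusion: 12! - 2×(12-1)! + (12-2)! = 479001600 - 79833600 + 3628800 = 402796800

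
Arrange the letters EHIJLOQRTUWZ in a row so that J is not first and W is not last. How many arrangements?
By inclusion-exclusion: 12! - 2×(12-1)! + (12-2)! = 479001600 - 79833600 + 3628800 = 402796800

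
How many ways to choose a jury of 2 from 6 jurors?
C(6,2) = 6!/(2!×4!) = 15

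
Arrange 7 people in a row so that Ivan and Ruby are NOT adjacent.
Total - adjacent = 7! - (7-1)!×2 = 5040 - 1440 = 3600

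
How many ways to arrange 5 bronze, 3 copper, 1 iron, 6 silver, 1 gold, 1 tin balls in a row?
17! / (5! × 3! × 1! × 6! × 1! × 1!) = 686125440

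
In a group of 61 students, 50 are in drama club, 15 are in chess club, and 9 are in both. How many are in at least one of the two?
|A∪B| = |A| + |B| - |A∩B| = 50 + 15 - 9 = 56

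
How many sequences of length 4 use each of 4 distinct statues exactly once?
4! = 24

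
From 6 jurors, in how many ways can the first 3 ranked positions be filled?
P(6,3) = 6!/(6-3)! = 120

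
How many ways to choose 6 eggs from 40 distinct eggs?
C(40,6) = 40!/(6!×34!) = 3838380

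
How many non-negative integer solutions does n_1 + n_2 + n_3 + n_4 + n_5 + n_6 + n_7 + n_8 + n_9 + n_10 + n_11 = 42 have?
C(42+11-1, 11-1) = C(52, 10) = 15820024220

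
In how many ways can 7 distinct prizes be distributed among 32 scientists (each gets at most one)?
P(32,7) = 32!/(32-7)! = 16963914240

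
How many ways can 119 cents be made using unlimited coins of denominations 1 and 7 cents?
Coefficient of x^119 in 1/(1-x^1) · 1/(1-x^7). Use j coins of 7 for j = 0..⌊119/7⌋ = 17, the rest in 1s: 17 + 1 = 18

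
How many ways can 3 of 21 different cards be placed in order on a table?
P(21,3) = 21!/(21-3)! = 7980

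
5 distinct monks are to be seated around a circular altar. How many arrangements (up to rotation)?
Circular: fix one position, arrange the rest. (5-1)! = 24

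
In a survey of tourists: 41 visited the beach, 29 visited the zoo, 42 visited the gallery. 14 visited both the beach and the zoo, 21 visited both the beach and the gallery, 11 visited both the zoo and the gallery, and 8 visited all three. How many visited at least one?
|A∪B∪C| = 41+29+42-14-21-11+8 = 74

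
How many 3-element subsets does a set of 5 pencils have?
C(5,3) = 5!/(3!×2!) = 10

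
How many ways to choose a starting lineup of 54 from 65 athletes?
C(65,54) = 65!/(54!×11!) = 895068996640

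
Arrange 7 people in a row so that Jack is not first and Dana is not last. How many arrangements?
By inclusion-exclusion: 7! - 2×(7-1)! + (7-2)! = 5040 - 1440 + 120 = 3720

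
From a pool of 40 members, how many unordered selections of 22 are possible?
C(40,22) = 40!/(22!×18!) = 113380261800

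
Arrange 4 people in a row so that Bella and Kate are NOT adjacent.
Total - adjacent = 4! - (4-1)!×2 = 24 - 12 = 12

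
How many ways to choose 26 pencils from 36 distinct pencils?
C(36,26) = 36!/(26!×10!) = 254186856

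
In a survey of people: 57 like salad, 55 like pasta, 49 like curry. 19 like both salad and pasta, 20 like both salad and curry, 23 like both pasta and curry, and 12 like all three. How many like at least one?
|A∪B∪C| = 57+55+49-19-20-23+12 = 111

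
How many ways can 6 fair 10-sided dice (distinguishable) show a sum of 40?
Coefficient of x^40 in (x + x² + ... + x^10)^6. By inclusion-exclusion on dice exceeding 10: Σ_j (-1)^j C(6,j)·C(40-1-10j, 5) = C(6,0)·C(39,5) - C(6,1)·C(29,5) + C(6,2)·C(19,5) - C(6,3)·C(9,5) = 1·575757 - 6·118755 + 15·11628 - 20·126 = 35127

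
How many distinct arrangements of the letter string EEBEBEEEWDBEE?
13! / (1! × 3! × 8! × 1!) = 25740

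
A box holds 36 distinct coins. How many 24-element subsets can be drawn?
C(36,24) = 36!/(24!×12!) = 1251677700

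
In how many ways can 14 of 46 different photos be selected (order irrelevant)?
C(46,14) = 46!/(14!×32!) = 239877544005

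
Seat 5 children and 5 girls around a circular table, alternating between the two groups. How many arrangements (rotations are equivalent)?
Fix one of the children: (5-1)! ways for the remaining children, × 5! ways for the girls = 24 × 120 = 2880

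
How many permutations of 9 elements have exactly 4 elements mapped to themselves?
Choose the 4 fixed points C(9,4) = 126, derange the rest: !5 = Σ_{j=0}^{5} (-1)^j·5!/j! = 120 - 120 + 60 - 20 + 5 - 1 = 44. Product = 126 × 44 = 5544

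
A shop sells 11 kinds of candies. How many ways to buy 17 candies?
C(17+11-1, 11-1) = C(27, 10) = 8436285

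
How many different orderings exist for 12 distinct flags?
12! = 479001600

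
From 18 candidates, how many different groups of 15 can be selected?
C(18,15) = 18!/(15!×3!) = 816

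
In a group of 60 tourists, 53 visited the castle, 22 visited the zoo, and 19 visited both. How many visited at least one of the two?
|A∪B| = |A| + |B| - |A∩B| = 53 + 22 - 19 = 56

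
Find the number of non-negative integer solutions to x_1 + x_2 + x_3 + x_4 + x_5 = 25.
C(25+5-1, 5-1) = C(29, 4) = 23751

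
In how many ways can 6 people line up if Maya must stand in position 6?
Fix one position: (6-1)! = 120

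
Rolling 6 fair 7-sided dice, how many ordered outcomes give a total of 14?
Coefficient of x^14 in (x + x² + ... + x^7)^6. By inclusion-exclusion on dice exceeding 7: Σ_j (-1)^j C(6,j)·C(14-1-7j, 5) = C(6,0)·C(13,5) - C(6,1)·C(6,5) = 1·1287 - 6·6 = 1251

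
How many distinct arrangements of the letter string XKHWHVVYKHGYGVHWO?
17! / (2! × 1! × 2! × 2! × 2! × 1! × 3! × 4!) = 154378224000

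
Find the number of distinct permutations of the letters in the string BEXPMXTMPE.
10! / (1! × 2! × 1! × 2! × 2! × 2!) = 226800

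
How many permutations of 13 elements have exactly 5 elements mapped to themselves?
Choose the 5 fixed points C(13,5) = 1287, derange the rest: !8 = Σ_{j=0}^{8} (-1)^j·8!/j! = 40320 - 40320 + 20160 - 6720 + 1680 - 336 + 56 - 8 + 1 = 14833. Product = 1287 × 14833 = 19090071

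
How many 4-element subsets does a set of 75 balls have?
C(75,4) = 75!/(4!×71!) = 1215450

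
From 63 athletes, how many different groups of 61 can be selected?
C(63,61) = 63!/(61!×2!) = 1953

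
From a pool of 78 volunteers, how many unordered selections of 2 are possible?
C(78,2) = 78!/(2!×76!) = 3003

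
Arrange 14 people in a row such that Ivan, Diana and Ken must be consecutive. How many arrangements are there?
Treat the 3 as one block: (14-3+1)! × 3! = 479001600 × 6 = 2874009600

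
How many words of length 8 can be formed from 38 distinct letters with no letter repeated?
P(38,8) = 38!/(38-8)! = 1971788797440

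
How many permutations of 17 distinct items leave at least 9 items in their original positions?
Exactly j fixed points: C(17,j)·!(17-j); sum over j ≥ 9 (derangement numbers via !m = (m-1)·(!(m-1) + !(m-2)): !0..!8 = 1, 0, 1, 2, 9, 44, 265, 1854, 14833). Σ_{j=9}^{17} C(17,j)·!(17-j) = C(17,9)·!8 + C(17,10)·!7 + C(17,11)·!6 + C(17,12)·!5 + C(17,13)·!4 + C(17,14)·!3 + C(17,15)·!2 + C(17,16)·!1 + C(17,17)·!0 = 24310·14833 + 19448·1854 + 12376·265 + 6188·44 + 2380·9 + 680·2 + 136·1 + 17·0 + 1·1 = 400221651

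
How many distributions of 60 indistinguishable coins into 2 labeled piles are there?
C(60+2-1, 2-1) = C(61, 1) = 61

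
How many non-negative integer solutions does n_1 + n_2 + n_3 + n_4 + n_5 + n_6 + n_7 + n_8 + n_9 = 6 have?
C(6+9-1, 9-1) = C(14, 8) = 3003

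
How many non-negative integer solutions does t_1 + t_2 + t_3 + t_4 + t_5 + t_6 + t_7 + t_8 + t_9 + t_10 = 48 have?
C(48+10-1, 10-1) = C(57, 9) = 8996462475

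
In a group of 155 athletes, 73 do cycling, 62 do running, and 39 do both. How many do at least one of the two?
|A∪B| = |A| + |B| - |A∩B| = 73 + 62 - 39 = 96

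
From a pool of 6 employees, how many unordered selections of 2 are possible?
C(6,2) = 6!/(2!×4!) = 15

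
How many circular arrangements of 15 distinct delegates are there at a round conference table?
Circular: fix one position, arrange the rest. (15-1)! = 87178291200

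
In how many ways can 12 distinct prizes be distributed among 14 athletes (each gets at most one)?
P(14,12) = 14!/(14-12)! = 43589145600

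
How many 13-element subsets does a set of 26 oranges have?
C(26,13) = 26!/(13!×13!) = 10400600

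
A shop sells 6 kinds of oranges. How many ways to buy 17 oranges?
C(17+6-1, 6-1) = C(22, 5) = 26334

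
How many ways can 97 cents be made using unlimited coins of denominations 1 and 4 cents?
Coefficient of x^97 in 1/(1-x^1) · 1/(1-x^4). Use j coins of 4 for j = 0..⌊97/4⌋ = 24, the rest in 1s: 24 + 1 = 25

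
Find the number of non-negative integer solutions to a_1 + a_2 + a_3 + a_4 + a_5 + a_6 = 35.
C(35+6-1, 6-1) = C(40, 5) = 658008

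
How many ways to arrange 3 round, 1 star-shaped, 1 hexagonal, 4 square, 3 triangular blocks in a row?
12! / (3! × 1! × 1! × 4! × 3!) = 554400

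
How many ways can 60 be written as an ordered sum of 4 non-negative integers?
C(60+4-1, 4-1) = C(63, 3) = 39711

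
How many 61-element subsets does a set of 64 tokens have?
C(64,61) = 64!/(61!×3!) = 41664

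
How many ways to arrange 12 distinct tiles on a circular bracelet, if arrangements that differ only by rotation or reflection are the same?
(12-1)!/2 = 39916800/2 = 19958400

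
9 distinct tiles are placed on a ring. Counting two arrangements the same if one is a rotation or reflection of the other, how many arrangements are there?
(9-1)!/2 = 40320/2 = 20160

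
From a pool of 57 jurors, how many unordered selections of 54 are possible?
C(57,54) = 57!/(54!×3!) = 29260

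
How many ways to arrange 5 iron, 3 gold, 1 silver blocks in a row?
9! / (5! × 3! × 1!) = 504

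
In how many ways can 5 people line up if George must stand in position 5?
Fix one position: (5-1)! = 24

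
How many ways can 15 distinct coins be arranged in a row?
15! = 1307674368000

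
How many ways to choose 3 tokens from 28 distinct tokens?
C(28,3) = 28!/(3!×25!) = 3276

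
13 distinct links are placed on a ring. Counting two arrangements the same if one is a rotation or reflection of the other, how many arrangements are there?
(13-1)!/2 = 479001600/2 = 239500800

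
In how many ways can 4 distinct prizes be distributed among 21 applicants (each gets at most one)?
P(21,4) = 21!/(21-4)! = 143640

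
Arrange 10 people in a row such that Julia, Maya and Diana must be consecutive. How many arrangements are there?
Treat the 3 as one block: (10-3+1)! × 3! = 40320 × 6 = 241920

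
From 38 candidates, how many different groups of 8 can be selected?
C(38,8) = 38!/(8!×30!) = 48903492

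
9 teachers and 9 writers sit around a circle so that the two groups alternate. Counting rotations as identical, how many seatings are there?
Fix one of the teachers: (9-1)! ways for the remaining teachers, × 9! ways for the writers = 40320 × 362880 = 14631321600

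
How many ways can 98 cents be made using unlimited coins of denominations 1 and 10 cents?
Coefficient of x^98 in 1/(1-x^1) · 1/(1-x^10). Use j coins of 10 for j = 0..⌊98/10⌋ = 9, the rest in 1s: 9 + 1 = 10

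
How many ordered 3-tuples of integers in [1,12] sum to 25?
Coefficient of x^25 in (x + x² + ... + x^12)^3. By inclusion-exclusion on dice exceeding 12: Σ_j (-1)^j C(3,j)·C(25-1-12j, 2) = C(3,0)·C(24,2) - C(3,1)·C(12,2) = 1·276 - 3·66 = 78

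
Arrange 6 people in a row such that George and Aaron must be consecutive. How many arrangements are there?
Treat the 2 as one block: (6-2+1)! × 2! = 120 × 2 = 240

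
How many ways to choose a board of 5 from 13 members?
C(13,5) = 13!/(5!×8!) = 1287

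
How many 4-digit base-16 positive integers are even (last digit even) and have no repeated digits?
Last∈{0,2,4,6,8,10,12,14}. Last=0: 2730. Last nonzero: 7×14×P(14,2) = 17836. Total = 20566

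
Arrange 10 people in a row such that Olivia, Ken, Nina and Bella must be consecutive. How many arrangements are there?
Treat the 4 as one block: (10-4+1)! × 4! = 5040 × 24 = 120960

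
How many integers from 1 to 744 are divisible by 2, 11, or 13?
⌊744/2⌋+⌊744/11⌋+⌊744/13⌋ - ⌊744/22⌋-⌊744/26⌋-⌊744/143⌋ + ⌊744/286⌋ = 372+67+57 - 33-28-5 + 2 = 432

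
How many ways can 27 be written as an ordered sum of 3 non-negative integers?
C(27+3-1, 3-1) = C(29, 2) = 406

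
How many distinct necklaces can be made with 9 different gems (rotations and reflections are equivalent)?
(9-1)!/2 = 40320/2 = 20160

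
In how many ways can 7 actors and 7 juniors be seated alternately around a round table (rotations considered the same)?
Fix one of the actors: (7-1)! ways for the remaining actors, × 7! ways for the juniors = 720 × 5040 = 3628800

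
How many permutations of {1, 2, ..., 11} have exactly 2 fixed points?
Choose the 2 fixed points C(11,2) = 55, derange the rest: !9 = Σ_{j=0}^{9} (-1)^j·9!/j! = 362880 - 362880 + 181440 - 60480 + 15120 - 3024 + 504 - 72 + 9 - 1 = 133496. Product = 55 × 133496 = 7342280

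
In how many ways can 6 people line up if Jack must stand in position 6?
Fix one position: (6-1)! = 120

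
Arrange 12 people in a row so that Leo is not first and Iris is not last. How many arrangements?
By inclusion-exclusion: 12! - 2×(12-1)! + (12-2)! = 479001600 - 79833600 + 3628800 = 402796800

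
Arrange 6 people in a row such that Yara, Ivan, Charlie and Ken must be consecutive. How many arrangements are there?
Treat the 4 as one block: (6-4+1)! × 4! = 6 × 24 = 144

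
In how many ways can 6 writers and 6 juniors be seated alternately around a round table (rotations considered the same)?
Fix one of the writers: (6-1)! ways for the remaining writers, × 6! ways for the juniors = 120 × 720 = 86400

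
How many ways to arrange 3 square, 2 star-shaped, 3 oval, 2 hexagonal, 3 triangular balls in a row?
13! / (3! × 2! × 3! × 2! × 3!) = 7207200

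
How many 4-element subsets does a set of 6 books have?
C(6,4) = 6!/(4!×2!) = 15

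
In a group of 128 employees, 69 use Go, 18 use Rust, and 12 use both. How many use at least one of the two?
|A∪B| = |A| + |B| - |A∩B| = 69 + 18 - 12 = 75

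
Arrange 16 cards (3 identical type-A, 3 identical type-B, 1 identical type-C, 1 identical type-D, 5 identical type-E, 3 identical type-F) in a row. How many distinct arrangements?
16! / (3! × 3! × 1! × 1! × 5! × 3!) = 807206400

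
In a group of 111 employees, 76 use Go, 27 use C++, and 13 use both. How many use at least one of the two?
|A∪B| = |A| + |B| - |A∩B| = 76 + 27 - 13 = 90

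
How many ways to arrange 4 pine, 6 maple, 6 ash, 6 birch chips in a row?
22! / (4! × 6! × 6! × 6!) = 125475189840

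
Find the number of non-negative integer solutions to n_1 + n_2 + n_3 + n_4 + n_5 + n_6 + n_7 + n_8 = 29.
C(29+8-1, 8-1) = C(36, 7) = 8347680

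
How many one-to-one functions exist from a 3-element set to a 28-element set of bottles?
P(28,3) = 28!/(28-3)! = 19656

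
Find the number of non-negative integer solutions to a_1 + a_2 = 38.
C(38+2-1, 2-1) = C(39, 1) = 39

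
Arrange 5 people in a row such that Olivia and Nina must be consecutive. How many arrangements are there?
Treat the 2 as one block: (5-2+1)! × 2! = 24 × 2 = 48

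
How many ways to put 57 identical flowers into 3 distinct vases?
C(57+3-1, 3-1) = C(59, 2) = 1711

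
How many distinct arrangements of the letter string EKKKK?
5! / (1! × 4!) = 5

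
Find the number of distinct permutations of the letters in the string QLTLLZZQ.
8! / (2! × 3! × 1! × 2!) = 1680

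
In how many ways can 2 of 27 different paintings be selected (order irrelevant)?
C(27,2) = 27!/(2!×25!) = 351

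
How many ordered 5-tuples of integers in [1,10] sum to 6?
Coefficient of x^6 in (x + x² + ... + x^10)^5. By inclusion-exclusion on dice exceeding 10: Σ_j (-1)^j C(5,j)·C(6-1-10j, 4) = C(5,0)·C(5,4) = 1·5 = 5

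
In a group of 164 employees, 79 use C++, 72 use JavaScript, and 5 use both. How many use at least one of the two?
|A∪B| = |A| + |B| - |A∩B| = 79 + 72 - 5 = 146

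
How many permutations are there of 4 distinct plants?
4! = 24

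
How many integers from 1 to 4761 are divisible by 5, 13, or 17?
⌊4761/5⌋+⌊4761/13⌋+⌊4761/17⌋ - ⌊4761/65⌋-⌊4761/85⌋-⌊4761/221⌋ + ⌊4761/1105⌋ = 952+366+280 - 73-56-21 + 4 = 1452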